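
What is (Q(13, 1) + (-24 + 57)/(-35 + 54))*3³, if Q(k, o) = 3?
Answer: 2430/19 ≈ 127.89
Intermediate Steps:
(Q(13, 1) + (-24 + 57)/(-35 + 54))*3³ = (3 + (-24 + 57)/(-35 + 54))*3³ = (3 + 33/19)*27 = (90/19)*27 = 2430/19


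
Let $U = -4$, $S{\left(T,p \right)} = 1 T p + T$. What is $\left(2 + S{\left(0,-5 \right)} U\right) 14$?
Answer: $28$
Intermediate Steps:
$S{\left(T,p \right)} = T + T p$ ($S{\left(T,p \right)} = T p + T = T + T p$)
$\left(2 + S{\left(0,-5 \right)} U\right) 14 = \left(2 + 0 \left(1 - 5\right) \left(-4\right)\right) 14 = \left(2 + 0 \left(-4\right) \left(-4\right)\right) 14 = \left(2 + 0 \left(-4\right)\right) 14 = \left(2 + 0\right) 14 = 2 \cdot 14 = 28$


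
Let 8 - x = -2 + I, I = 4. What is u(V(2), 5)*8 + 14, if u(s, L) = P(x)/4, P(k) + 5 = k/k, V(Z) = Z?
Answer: 6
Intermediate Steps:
x = 6 (x = 8 - (-2 + 4) = 8 - 1*2 = 8 - 2 = 6)
P(k) = -4 (P(k) = -5 + k/k = -5 + 1 = -4)
u(s, L) = -1 (u(s, L) = -4/4 = -4*1/4 = -1)
u(V(2), 5)*8 + 14 = -1*8 + 14 = -8 + 14 = 6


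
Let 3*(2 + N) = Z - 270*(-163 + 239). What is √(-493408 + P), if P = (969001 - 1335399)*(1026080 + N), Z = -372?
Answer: 2*I*√93350456195 ≈ 6.1107e+5*I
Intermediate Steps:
N = -6966 (N = -2 + (-372 - 270*(-163 + 239))/3 = -2 + (-372 - 270*76)/3 = -2 + (-372 - 20520)/3 = -2 + (⅓)*(-20892) = -2 - 6964 = -6966)
P = -373401331372 (P = (969001 - 1335399)*(1026080 - 6966) = -366398*1019114 = -373401331372)
√(-493408 + P) = √(-493408 - 373401331372) = √(-373401824780) = 2*I*√93350456195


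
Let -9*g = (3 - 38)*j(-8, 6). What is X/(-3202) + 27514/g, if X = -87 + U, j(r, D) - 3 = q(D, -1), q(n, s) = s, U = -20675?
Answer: 198587948/56035 ≈ 3544.0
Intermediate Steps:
j(r, D) = 2 (j(r, D) = 3 - 1 = 2)
X = -20762 (X = -87 - 20675 = -20762)
g = 70/9 (g = -(3 - 38)*2/9 = -(-35)*2/9 = -⅑*(-70) = 70/9 ≈ 7.7778)
X/(-3202) + 27514/g = -20762/(-3202) + 27514/(70/9) = -20762*(-1/3202) + 27514*(9/70) = 10381/1601 + 123813/35 = 198587948/56035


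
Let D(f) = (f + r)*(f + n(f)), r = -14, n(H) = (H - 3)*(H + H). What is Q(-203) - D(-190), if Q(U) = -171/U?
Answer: 3029287971/203 ≈ 1.4923e+7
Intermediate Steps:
n(H) = 2*H*(-3 + H) (n(H) = (-3 + H)*(2*H) = 2*H*(-3 + H))
D(f) = (-14 + f)*(f + 2*f*(-3 + f)) (D(f) = (f - 14)*(f + 2*f*(-3 + f)) = (-14 + f)*(f + 2*f*(-3 + f)))
Q(-203) - D(-190) = -171/(-203) - (-190)*(70 - 33*(-190) + 2*(-190)²) = -171*(-1/203) - (-190)*(70 + 6270 + 2*36100) = 171/203 - (-190)*(70 + 6270 + 72200) = 171/203 - (-190)*78540 = 171/203 - 1*(-14922600) = 171/203 + 14922600 = 3029287971/203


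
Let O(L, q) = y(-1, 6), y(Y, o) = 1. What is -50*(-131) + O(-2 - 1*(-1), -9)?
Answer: 6551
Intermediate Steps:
O(L, q) = 1
-50*(-131) + O(-2 - 1*(-1), -9) = -50*(-131) + 1 = 6550 + 1 = 6551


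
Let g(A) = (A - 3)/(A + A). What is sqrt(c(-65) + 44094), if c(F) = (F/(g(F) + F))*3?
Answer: sqrt(86060149571)/1397 ≈ 209.99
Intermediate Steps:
g(A) = (-3 + A)/(2*A) (g(A) = (-3 + A)/((2*A)) = (-3 + A)*(1/(2*A)) = (-3 + A)/(2*A))
c(F) = 3*F/(F + (-3 + F)/(2*F)) (c(F) = (F/((-3 + F)/(2*F) + F))*3 = (F/(F + (-3 + F)/(2*F)))*3 = 3*F/(F + (-3 + F)/(2*F)))
sqrt(c(-65) + 44094) = sqrt(6*(-65)**2/(-3 - 65 + 2*(-65)**2) + 44094) = sqrt(6*4225/(-3 - 65 + 2*4225) + 44094) = sqrt(6*4225/(-3 - 65 + 8450) + 44094) = sqrt(6*4225/8382 + 44094) = sqrt(6*4225*(1/8382) + 44094) = sqrt(4225/1397 + 44094) = sqrt(61603543/1397) = sqrt(86060149571)/1397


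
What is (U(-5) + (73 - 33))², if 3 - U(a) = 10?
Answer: 1089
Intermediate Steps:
U(a) = -7 (U(a) = 3 - 1*10 = 3 - 10 = -7)
(U(-5) + (73 - 33))² = (-7 + (73 - 33))² = (-7 + 40)² = 33² = 1089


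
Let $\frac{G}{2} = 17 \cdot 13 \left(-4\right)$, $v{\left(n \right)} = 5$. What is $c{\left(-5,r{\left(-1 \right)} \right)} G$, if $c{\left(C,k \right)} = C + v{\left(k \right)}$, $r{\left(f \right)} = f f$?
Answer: $0$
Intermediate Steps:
$r{\left(f \right)} = f^{2}$
$G = -1768$ ($G = 2 \cdot 17 \cdot 13 \left(-4\right) = 2 \cdot 221 \left(-4\right) = 2 \left(-884\right) = -1768$)
$c{\left(C,k \right)} = 5 + C$ ($c{\left(C,k \right)} = C + 5 = 5 + C$)
$c{\left(-5,r{\left(-1 \right)} \right)} G = \left(5 - 5\right) \left(-1768\right) = 0 \left(-1768\right) = 0$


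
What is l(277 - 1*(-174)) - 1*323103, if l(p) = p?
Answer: -322652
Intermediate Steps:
l(277 - 1*(-174)) - 1*323103 = (277 - 1*(-174)) - 1*323103 = (277 + 174) - 323103 = 451 - 323103 = -322652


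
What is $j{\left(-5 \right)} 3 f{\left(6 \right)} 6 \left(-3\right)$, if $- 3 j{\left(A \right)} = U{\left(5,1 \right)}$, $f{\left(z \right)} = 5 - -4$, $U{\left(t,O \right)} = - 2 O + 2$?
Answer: $0$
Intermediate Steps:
$U{\left(t,O \right)} = 2 - 2 O$
$f{\left(z \right)} = 9$ ($f{\left(z \right)} = 5 + 4 = 9$)
$j{\left(A \right)} = 0$ ($j{\left(A \right)} = - \frac{2 - 2}{3} = \left(- \frac{1}{3}\right) 0 = 0$)
$j{\left(-5 \right)} 3 f{\left(6 \right)} 6 \left(-3\right) = 0 \cdot 3 \cdot 9 \cdot 6 \left(-3\right) = 0 \cdot 27 \cdot 6 \left(-3\right) = 0 \cdot 162 \left(-3\right) = 0 \left(-3\right) = 0$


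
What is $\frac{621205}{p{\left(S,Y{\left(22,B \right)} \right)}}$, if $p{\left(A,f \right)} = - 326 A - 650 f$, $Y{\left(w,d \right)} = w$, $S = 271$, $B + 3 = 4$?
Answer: $- \frac{621205}{102646} \approx -6.0519$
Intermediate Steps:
$B = 1$ ($B = -3 + 4 = 1$)
$p{\left(A,f \right)} = - 650 f - 326 A$
$\frac{621205}{p{\left(S,Y{\left(22,B \right)} \right)}} = \frac{621205}{\left(-650\right) 22 - 88346} = \frac{621205}{-14300 - 88346} = \frac{621205}{-102646} = 621205 \left(- \frac{1}{102646}\right) = - \frac{621205}{102646}$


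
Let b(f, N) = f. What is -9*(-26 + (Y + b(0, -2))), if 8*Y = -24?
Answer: 261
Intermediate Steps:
Y = -3 (Y = (1/8)*(-24) = -3)
-9*(-26 + (Y + b(0, -2))) = -9*(-26 + (-3 + 0)) = -9*(-26 - 3) = -9*(-29) = 261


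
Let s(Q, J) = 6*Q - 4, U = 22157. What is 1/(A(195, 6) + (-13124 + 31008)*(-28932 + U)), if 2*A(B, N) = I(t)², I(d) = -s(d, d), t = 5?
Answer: -1/121163762 ≈ -8.2533e-9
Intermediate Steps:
s(Q, J) = -4 + 6*Q
I(d) = 4 - 6*d (I(d) = -(-4 + 6*d) = 4 - 6*d)
A(B, N) = 338 (A(B, N) = (4 - 6*5)²/2 = (4 - 30)²/2 = (½)*(-26)² = (½)*676 = 338)
1/(A(195, 6) + (-13124 + 31008)*(-28932 + U)) = 1/(338 + (-13124 + 31008)*(-28932 + 22157)) = 1/(338 + 17884*(-6775)) = 1/(338 - 121164100) = 1/(-121163762) = -1/121163762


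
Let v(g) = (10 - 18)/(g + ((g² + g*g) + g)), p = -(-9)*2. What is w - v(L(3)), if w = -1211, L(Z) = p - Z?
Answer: -72659/60 ≈ -1211.0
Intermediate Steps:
p = 18 (p = -3*(-6) = 18)
L(Z) = 18 - Z
v(g) = -8/(2*g + 2*g²) (v(g) = -8/(g + ((g² + g²) + g)) = -8/(g + (2*g² + g)) = -8/(g + (g + 2*g²)) = -8/(2*g + 2*g²))
w - v(L(3)) = -1211 - (-4)/((18 - 1*3)*(1 + (18 - 1*3))) = -1211 - (-4)/((18 - 3)*(1 + (18 - 3))) = -1211 - (-4)/(15*(1 + 15)) = -1211 - (-4)/(15*16) = -1211 - 1*(-1/60) = -1211 + 1/60 = -72659/60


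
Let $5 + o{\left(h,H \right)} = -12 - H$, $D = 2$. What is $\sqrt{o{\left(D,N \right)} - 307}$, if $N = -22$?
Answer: $i \sqrt{302} \approx 17.378 i$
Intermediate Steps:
$o{\left(h,H \right)} = -17 - H$ ($o{\left(h,H \right)} = -5 - \left(12 + H\right) = -17 - H$)
$\sqrt{o{\left(D,N \right)} - 307} = \sqrt{\left(-17 - -22\right) - 307} = \sqrt{\left(-17 + 22\right) - 307} = \sqrt{5 - 307} = \sqrt{-302} = i \sqrt{302}$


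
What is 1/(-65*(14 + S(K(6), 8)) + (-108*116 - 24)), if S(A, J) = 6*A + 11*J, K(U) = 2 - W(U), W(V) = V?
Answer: -1/17622 ≈ -5.6747e-5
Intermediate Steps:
K(U) = 2 - U
1/(-65*(14 + S(K(6), 8)) + (-108*116 - 24)) = 1/(-65*(14 + (6*(2 - 1*6) + 11*8)) + (-108*116 - 24)) = 1/(-65*(14 + (6*(2 - 6) + 88)) + (-12528 - 24)) = 1/(-65*(14 + (6*(-4) + 88)) - 12552) = 1/(-65*(14 + (-24 + 88)) - 12552) = 1/(-65*(14 + 64) - 12552) = 1/(-65*78 - 12552) = 1/(-5070 - 12552) = 1/(-17622) = -1/17622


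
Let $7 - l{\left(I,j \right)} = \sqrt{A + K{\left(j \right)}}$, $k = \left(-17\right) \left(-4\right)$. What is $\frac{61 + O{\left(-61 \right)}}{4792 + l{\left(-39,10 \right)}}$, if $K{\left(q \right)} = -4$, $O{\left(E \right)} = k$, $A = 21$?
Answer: $\frac{619071}{23030384} + \frac{129 \sqrt{17}}{23030384} \approx 0.026904$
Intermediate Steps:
$k = 68$
$O{\left(E \right)} = 68$
$l{\left(I,j \right)} = 7 - \sqrt{17}$ ($l{\left(I,j \right)} = 7 - \sqrt{21 - 4} = 7 - \sqrt{17}$)
$\frac{61 + O{\left(-61 \right)}}{4792 + l{\left(-39,10 \right)}} = \frac{61 + 68}{4792 + \left(7 - \sqrt{17}\right)} = \frac{129}{4799 - \sqrt{17}}$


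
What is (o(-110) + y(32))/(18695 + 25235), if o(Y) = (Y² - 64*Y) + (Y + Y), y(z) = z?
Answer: 412/955 ≈ 0.43141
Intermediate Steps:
o(Y) = Y² - 62*Y (o(Y) = (Y² - 64*Y) + 2*Y = Y² - 62*Y)
(o(-110) + y(32))/(18695 + 25235) = (-110*(-62 - 110) + 32)/(18695 + 25235) = (-110*(-172) + 32)/43930 = (18920 + 32)*(1/43930) = 18952*(1/43930) = 412/955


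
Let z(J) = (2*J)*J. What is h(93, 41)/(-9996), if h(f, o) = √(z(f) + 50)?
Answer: -√4337/4998 ≈ -0.013176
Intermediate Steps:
z(J) = 2*J²
h(f, o) = √(50 + 2*f²) (h(f, o) = √(2*f² + 50) = √(50 + 2*f²))
h(93, 41)/(-9996) = √(50 + 2*93²)/(-9996) = √(50 + 2*8649)*(-1/9996) = √(50 + 17298)*(-1/9996) = √17348*(-1/9996) = (2*√4337)*(-1/9996) = -√4337/4998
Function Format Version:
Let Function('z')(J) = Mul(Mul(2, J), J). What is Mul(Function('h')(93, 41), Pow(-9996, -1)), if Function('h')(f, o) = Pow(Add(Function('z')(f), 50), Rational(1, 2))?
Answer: Mul(Rational(-1, 4998), Pow(4337, Rational(1, 2))) ≈ -0.013176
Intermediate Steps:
Function('z')(J) = Mul(2, Pow(J, 2))
Function('h')(f, o) = Pow(Add(50, Mul(2, Pow(f, 2))), Rational(1, 2)) (Function('h')(f, o) = Pow(Add(Mul(2, Pow(f, 2)), 50), Rational(1, 2)) = Pow(Add(50, Mul(2, Pow(f, 2))), Rational(1, 2)))
Mul(Function('h')(93, 41), Pow(-9996, -1)) = Mul(Pow(Add(50, Mul(2, Pow(93, 2))), Rational(1, 2)), Pow(-9996, -1)) = Mul(Pow(Add(50, Mul(2, 8649)), Rational(1, 2)), Rational(-1, 9996)) = Mul(Pow(Add(50, 17298), Rational(1, 2)), Rational(-1, 9996)) = Mul(Pow(17348, Rational(1, 2)), Rational(-1, 9996)) = Mul(Mul(2, Pow(4337, Rational(1, 2))), Rational(-1, 9996)) = Mul(Rational(-1, 4998), Pow(4337, Rational(1, 2)))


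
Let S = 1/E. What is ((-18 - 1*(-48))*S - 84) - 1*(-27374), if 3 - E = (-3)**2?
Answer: 27285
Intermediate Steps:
E = -6 (E = 3 - 1*(-3)**2 = 3 - 1*9 = 3 - 9 = -6)
S = -1/6 (S = 1/(-6) = -1/6 ≈ -0.16667)
((-18 - 1*(-48))*S - 84) - 1*(-27374) = ((-18 - 1*(-48))*(-1/6) - 84) - 1*(-27374) = ((-18 + 48)*(-1/6) - 84) + 27374 = (30*(-1/6) - 84) + 27374 = (-5 - 84) + 27374 = -89 + 27374 = 27285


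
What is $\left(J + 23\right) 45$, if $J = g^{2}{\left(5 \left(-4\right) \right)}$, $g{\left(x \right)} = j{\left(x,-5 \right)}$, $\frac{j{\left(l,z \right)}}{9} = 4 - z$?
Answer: $296280$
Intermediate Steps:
$j{\left(l,z \right)} = 36 - 9 z$ ($j{\left(l,z \right)} = 9 \left(4 - z\right) = 36 - 9 z$)
$g{\left(x \right)} = 81$ ($g{\left(x \right)} = 36 - -45 = 36 + 45 = 81$)
$J = 6561$ ($J = 81^{2} = 6561$)
$\left(J + 23\right) 45 = \left(6561 + 23\right) 45 = 6584 \cdot 45 = 296280$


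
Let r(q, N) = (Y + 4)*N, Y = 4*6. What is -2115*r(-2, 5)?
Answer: -296100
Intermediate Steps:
Y = 24
r(q, N) = 28*N (r(q, N) = (24 + 4)*N = 28*N)
-2115*r(-2, 5) = -59220*5 = -2115*140 = -296100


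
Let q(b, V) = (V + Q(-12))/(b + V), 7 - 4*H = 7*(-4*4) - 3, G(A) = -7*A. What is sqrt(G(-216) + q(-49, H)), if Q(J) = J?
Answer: sqrt(1511) ≈ 38.872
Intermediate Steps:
H = 61/2 (H = 7/4 - (7*(-4*4) - 3)/4 = 7/4 - (7*(-16) - 3)/4 = 7/4 - (-112 - 3)/4 = 7/4 - 1/4*(-115) = 7/4 + 115/4 = 61/2 ≈ 30.500)
q(b, V) = (-12 + V)/(V + b) (q(b, V) = (V - 12)/(b + V) = (-12 + V)/(V + b))
sqrt(G(-216) + q(-49, H)) = sqrt(-7*(-216) + (-12 + 61/2)/(61/2 - 49)) = sqrt(1512 + (37/2)/(-37/2)) = sqrt(1512 - 2/37*37/2) = sqrt(1512 - 1) = sqrt(1511)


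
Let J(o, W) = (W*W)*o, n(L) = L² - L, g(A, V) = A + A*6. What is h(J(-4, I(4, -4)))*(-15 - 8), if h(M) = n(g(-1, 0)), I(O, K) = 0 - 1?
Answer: -1288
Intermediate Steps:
I(O, K) = -1
g(A, V) = 7*A (g(A, V) = A + 6*A = 7*A)
J(o, W) = o*W² (J(o, W) = W²*o = o*W²)
h(M) = 56 (h(M) = (7*(-1))*(-1 + 7*(-1)) = -7*(-1 - 7) = -7*(-8) = 56)
h(J(-4, I(4, -4)))*(-15 - 8) = 56*(-15 - 8) = 56*(-23) = -1288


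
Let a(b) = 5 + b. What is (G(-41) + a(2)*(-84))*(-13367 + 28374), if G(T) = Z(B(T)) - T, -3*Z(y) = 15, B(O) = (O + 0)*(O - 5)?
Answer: -8283864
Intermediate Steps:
B(O) = O*(-5 + O)
Z(y) = -5 (Z(y) = -⅓*15 = -5)
G(T) = -5 - T
(G(-41) + a(2)*(-84))*(-13367 + 28374) = ((-5 - 1*(-41)) + (5 + 2)*(-84))*(-13367 + 28374) = ((-5 + 41) + 7*(-84))*15007 = (36 - 588)*15007 = -552*15007 = -8283864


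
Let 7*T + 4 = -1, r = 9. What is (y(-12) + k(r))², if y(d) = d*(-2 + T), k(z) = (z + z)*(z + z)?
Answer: 6230016/49 ≈ 1.2714e+5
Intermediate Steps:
T = -5/7 (T = -4/7 + (⅐)*(-1) = -4/7 - ⅐ = -5/7 ≈ -0.71429)
k(z) = 4*z² (k(z) = (2*z)*(2*z) = 4*z²)
y(d) = -19*d/7 (y(d) = d*(-2 - 5/7) = d*(-19/7) = -19*d/7)
(y(-12) + k(r))² = (-19/7*(-12) + 4*9²)² = (228/7 + 4*81)² = (228/7 + 324)² = (2496/7)² = 6230016/49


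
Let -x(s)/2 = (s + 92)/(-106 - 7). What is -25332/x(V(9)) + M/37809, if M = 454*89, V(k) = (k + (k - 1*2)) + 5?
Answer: -478848388/37809 ≈ -12665.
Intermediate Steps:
V(k) = 3 + 2*k (V(k) = (k + (k - 2)) + 5 = (k + (-2 + k)) + 5 = (-2 + 2*k) + 5 = 3 + 2*k)
x(s) = 184/113 + 2*s/113 (x(s) = -2*(s + 92)/(-106 - 7) = -2*(92 + s)/(-113) = -2*(92 + s)*(-1)/113 = -2*(-92/113 - s/113) = 184/113 + 2*s/113)
M = 40406
-25332/x(V(9)) + M/37809 = -25332/(184/113 + 2*(3 + 2*9)/113) + 40406/37809 = -25332/(184/113 + 2*(3 + 18)/113) + 40406*(1/37809) = -25332/(184/113 + (2/113)*21) + 40406/37809 = -25332/(184/113 + 42/113) + 40406/37809 = -25332/2 + 40406/37809 = -25332*½ + 40406/37809 = -12666 + 40406/37809 = -478848388/37809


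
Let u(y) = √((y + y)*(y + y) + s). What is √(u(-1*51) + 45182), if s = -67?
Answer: √(45182 + √10337) ≈ 212.80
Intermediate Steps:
u(y) = √(-67 + 4*y²) (u(y) = √((y + y)*(y + y) - 67) = √((2*y)*(2*y) - 67) = √(4*y² - 67) = √(-67 + 4*y²))
√(u(-1*51) + 45182) = √(√(-67 + 4*(-1*51)²) + 45182) = √(√(-67 + 4*(-51)²) + 45182) = √(√(-67 + 4*2601) + 45182) = √(√(-67 + 10404) + 45182) = √(√10337 + 45182) = √(45182 + √10337)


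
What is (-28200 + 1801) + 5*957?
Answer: -21614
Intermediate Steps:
(-28200 + 1801) + 5*957 = -26399 + 4785 = -21614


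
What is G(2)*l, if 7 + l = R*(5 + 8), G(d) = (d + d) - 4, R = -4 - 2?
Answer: 0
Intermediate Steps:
R = -6
G(d) = -4 + 2*d (G(d) = 2*d - 4 = -4 + 2*d)
l = -85 (l = -7 - 6*(5 + 8) = -7 - 6*13 = -7 - 78 = -85)
G(2)*l = (-4 + 2*2)*(-85) = (-4 + 4)*(-85) = 0*(-85) = 0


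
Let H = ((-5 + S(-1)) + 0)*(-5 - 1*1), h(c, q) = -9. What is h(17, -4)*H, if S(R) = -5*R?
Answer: 0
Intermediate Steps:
H = 0 (H = ((-5 - 5*(-1)) + 0)*(-5 - 1*1) = ((-5 + 5) + 0)*(-5 - 1) = (0 + 0)*(-6) = 0*(-6) = 0)
h(17, -4)*H = -9*0 = 0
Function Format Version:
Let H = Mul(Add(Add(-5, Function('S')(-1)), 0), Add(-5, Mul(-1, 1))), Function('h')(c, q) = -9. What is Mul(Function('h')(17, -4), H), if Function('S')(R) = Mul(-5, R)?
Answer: 0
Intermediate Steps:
H = 0 (H = Mul(Add(Add(-5, Mul(-5, -1)), 0), Add(-5, Mul(-1, 1))) = Mul(Add(Add(-5, 5), 0), Add(-5, -1)) = Mul(Add(0, 0), -6) = Mul(0, -6) = 0)
Mul(Function('h')(17, -4), H) = Mul(-9, 0) = 0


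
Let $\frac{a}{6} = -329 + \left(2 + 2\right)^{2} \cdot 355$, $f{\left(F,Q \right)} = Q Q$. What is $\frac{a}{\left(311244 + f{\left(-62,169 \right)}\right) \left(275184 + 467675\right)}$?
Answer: $\frac{32106}{252427202495} \approx 1.2719 \cdot 10^{-7}$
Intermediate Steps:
$f{\left(F,Q \right)} = Q^{2}$
$a = 32106$ ($a = 6 \left(-329 + \left(2 + 2\right)^{2} \cdot 355\right) = 6 \left(-329 + 4^{2} \cdot 355\right) = 6 \left(-329 + 16 \cdot 355\right) = 6 \left(-329 + 5680\right) = 6 \cdot 5351 = 32106$)
$\frac{a}{\left(311244 + f{\left(-62,169 \right)}\right) \left(275184 + 467675\right)} = \frac{32106}{\left(311244 + 169^{2}\right) \left(275184 + 467675\right)} = \frac{32106}{\left(311244 + 28561\right) 742859} = \frac{32106}{339805 \cdot 742859} = \frac{32106}{252427202495}$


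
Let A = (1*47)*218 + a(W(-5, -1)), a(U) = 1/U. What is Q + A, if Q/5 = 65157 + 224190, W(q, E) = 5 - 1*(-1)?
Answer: 8741887/6 ≈ 1.4570e+6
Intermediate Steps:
W(q, E) = 6 (W(q, E) = 5 + 1 = 6)
Q = 1446735 (Q = 5*(65157 + 224190) = 5*289347 = 1446735)
A = 61477/6 (A = (1*47)*218 + 1/6 = 47*218 + ⅙ = 10246 + ⅙ = 61477/6 ≈ 10246.)
Q + A = 1446735 + 61477/6 = 8741887/6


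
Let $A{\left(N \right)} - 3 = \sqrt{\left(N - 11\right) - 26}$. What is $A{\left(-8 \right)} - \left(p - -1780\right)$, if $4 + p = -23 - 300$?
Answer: $-1450 + 3 i \sqrt{5} \approx -1450.0 + 6.7082 i$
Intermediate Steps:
$p = -327$ ($p = -4 - 323 = -327$)
$A{\left(N \right)} = 3 + \sqrt{-37 + N}$ ($A{\left(N \right)} = 3 + \sqrt{\left(N - 11\right) - 26} = 3 + \sqrt{\left(-11 + N\right) - 26} = 3 + \sqrt{-37 + N}$)
$A{\left(-8 \right)} - \left(p - -1780\right) = \left(3 + \sqrt{-37 - 8}\right) - \left(-327 - -1780\right) = \left(3 + \sqrt{-45}\right) - \left(-327 + 1780\right) = \left(3 + 3 i \sqrt{5}\right) - 1453 = -1450 + 3 i \sqrt{5}$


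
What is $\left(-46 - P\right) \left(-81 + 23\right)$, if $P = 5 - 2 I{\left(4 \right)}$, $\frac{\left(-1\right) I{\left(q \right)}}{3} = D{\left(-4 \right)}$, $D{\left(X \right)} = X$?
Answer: $1566$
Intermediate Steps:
$I{\left(q \right)} = 12$ ($I{\left(q \right)} = \left(-3\right) \left(-4\right) = 12$)
$P = -19$ ($P = 5 - 24 = -19$)
$\left(-46 - P\right) \left(-81 + 23\right) = \left(-46 - -19\right) \left(-81 + 23\right) = \left(-46 + 19\right) \left(-58\right) = \left(-27\right) \left(-58\right) = 1566$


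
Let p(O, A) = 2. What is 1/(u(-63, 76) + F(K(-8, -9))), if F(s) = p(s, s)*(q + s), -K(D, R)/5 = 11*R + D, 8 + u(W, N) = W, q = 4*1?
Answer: 1/1007 ≈ 0.00099305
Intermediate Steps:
q = 4
u(W, N) = -8 + W
K(D, R) = -55*R - 5*D (K(D, R) = -5*(11*R + D) = -5*(D + 11*R) = -55*R - 5*D)
F(s) = 8 + 2*s (F(s) = 2*(4 + s) = 8 + 2*s)
1/(u(-63, 76) + F(K(-8, -9))) = 1/((-8 - 63) + (8 + 2*(-55*(-9) - 5*(-8)))) = 1/(-71 + (8 + 2*(495 + 40))) = 1/(-71 + (8 + 2*535)) = 1/(-71 + (8 + 1070)) = 1/(-71 + 1078) = 1/1007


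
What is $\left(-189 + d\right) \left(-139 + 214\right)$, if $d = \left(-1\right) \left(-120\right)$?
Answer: $-5175$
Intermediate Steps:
$d = 120$
$\left(-189 + d\right) \left(-139 + 214\right) = \left(-189 + 120\right) \left(-139 + 214\right) = \left(-69\right) 75 = -5175$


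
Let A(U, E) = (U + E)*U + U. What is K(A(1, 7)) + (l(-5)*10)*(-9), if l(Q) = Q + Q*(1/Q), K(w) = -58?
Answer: 302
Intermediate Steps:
A(U, E) = U + U*(E + U) (A(U, E) = (E + U)*U + U = U*(E + U) + U = U + U*(E + U))
l(Q) = 1 + Q (l(Q) = Q + Q/Q = Q + 1 = 1 + Q)
K(A(1, 7)) + (l(-5)*10)*(-9) = -58 + ((1 - 5)*10)*(-9) = -58 - 4*10*(-9) = -58 - 40*(-9) = -58 + 360 = 302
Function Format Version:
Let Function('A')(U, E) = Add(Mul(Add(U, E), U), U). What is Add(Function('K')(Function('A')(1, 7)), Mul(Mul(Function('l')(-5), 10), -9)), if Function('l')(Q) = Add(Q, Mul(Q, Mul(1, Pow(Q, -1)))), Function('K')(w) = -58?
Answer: 302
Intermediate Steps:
Function('A')(U, E) = Add(U, Mul(U, Add(E, U))) (Function('A')(U, E) = Add(Mul(Add(E, U), U), U) = Add(Mul(U, Add(E, U)), U) = Add(U, Mul(U, Add(E, U))))
Function('l')(Q) = Add(1, Q) (Function('l')(Q) = Add(Q, Mul(Q, Pow(Q, -1))) = Add(Q, 1) = Add(1, Q))
Add(Function('K')(Function('A')(1, 7)), Mul(Mul(Function('l')(-5), 10), -9)) = Add(-58, Mul(Mul(Add(1, -5), 10), -9)) = Add(-58, Mul(Mul(-4, 10), -9)) = Add(-58, Mul(-40, -9)) = Add(-58, 360) = 302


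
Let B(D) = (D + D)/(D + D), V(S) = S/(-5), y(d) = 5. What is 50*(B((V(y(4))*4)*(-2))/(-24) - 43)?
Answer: -25825/12 ≈ -2152.1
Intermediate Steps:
V(S) = -S/5 (V(S) = S*(-⅕) = -S/5)
B(D) = 1 (B(D) = (2*D)/((2*D)) = (2*D)*(1/(2*D)) = 1)
50*(B((V(y(4))*4)*(-2))/(-24) - 43) = 50*(1/(-24) - 43) = 50*(1*(-1/24) - 43) = 50*(-1/24 - 43) = 50*(-1033/24) = -25825/12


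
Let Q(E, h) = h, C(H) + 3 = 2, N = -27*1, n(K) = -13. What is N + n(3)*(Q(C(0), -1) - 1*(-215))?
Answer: -2809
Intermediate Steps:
N = -27
C(H) = -1 (C(H) = -3 + 2 = -1)
N + n(3)*(Q(C(0), -1) - 1*(-215)) = -27 - 13*(-1 - 1*(-215)) = -27 - 13*(-1 + 215) = -27 - 13*214 = -27 - 2782 = -2809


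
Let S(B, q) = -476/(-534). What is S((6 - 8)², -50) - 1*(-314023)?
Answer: 83844379/267 ≈ 3.1402e+5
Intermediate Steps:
S(B, q) = 238/267 (S(B, q) = -476*(-1/534) = 238/267)
S((6 - 8)², -50) - 1*(-314023) = 238/267 - 1*(-314023) = 238/267 + 314023 = 83844379/267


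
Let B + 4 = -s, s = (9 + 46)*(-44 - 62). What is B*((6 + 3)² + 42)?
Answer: 716598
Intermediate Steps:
s = -5830 (s = 55*(-106) = -5830)
B = 5826 (B = -4 - 1*(-5830) = -4 + 5830 = 5826)
B*((6 + 3)² + 42) = 5826*((6 + 3)² + 42) = 5826*(9² + 42) = 5826*(81 + 42) = 5826*123 = 716598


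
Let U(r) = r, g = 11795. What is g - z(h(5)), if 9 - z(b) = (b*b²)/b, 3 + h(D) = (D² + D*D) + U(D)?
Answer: 14490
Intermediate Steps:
h(D) = -3 + D + 2*D² (h(D) = -3 + ((D² + D*D) + D) = -3 + ((D² + D²) + D) = -3 + (2*D² + D) = -3 + (D + 2*D²) = -3 + D + 2*D²)
z(b) = 9 - b² (z(b) = 9 - b*b²/b = 9 - b³/b = 9 - b²)
g - z(h(5)) = 11795 - (9 - (-3 + 5 + 2*5²)²) = 11795 - (9 - (-3 + 5 + 2*25)²) = 11795 - (9 - (-3 + 5 + 50)²) = 11795 - (9 - 1*52²) = 11795 - (9 - 1*2704) = 11795 - (9 - 2704) = 11795 - 1*(-2695) = 11795 + 2695 = 14490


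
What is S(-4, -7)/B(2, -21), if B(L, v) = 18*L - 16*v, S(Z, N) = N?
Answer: -7/372 ≈ -0.018817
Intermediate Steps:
B(L, v) = -16*v + 18*L
S(-4, -7)/B(2, -21) = -7/(-16*(-21) + 18*2) = -7/(336 + 36) = -7/372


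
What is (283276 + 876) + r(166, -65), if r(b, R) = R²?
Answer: 288377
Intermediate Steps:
(283276 + 876) + r(166, -65) = (283276 + 876) + (-65)² = 284152 + 4225 = 288377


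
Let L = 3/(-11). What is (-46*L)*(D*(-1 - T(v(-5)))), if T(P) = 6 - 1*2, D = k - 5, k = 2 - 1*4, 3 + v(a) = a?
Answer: 4830/11 ≈ 439.09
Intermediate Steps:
v(a) = -3 + a
k = -2 (k = 2 - 4 = -2)
L = -3/11 (L = 3*(-1/11) = -3/11 ≈ -0.27273)
D = -7 (D = -2 - 5 = -7)
T(P) = 4 (T(P) = 6 - 2 = 4)
(-46*L)*(D*(-1 - T(v(-5)))) = (-46*(-3/11))*(-7*(-1 - 1*4)) = 138*(-7*(-1 - 4))/11 = 138*(-7*(-5))/11 = (138/11)*35 = 4830/11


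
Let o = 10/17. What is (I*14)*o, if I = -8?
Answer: -1120/17 ≈ -65.882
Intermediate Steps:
o = 10/17 (o = 10*(1/17) = 10/17 ≈ 0.58823)
(I*14)*o = -8*14*(10/17) = -112*10/17 = -1120/17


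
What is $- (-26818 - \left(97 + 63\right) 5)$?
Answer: $27618$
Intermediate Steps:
$- (-26818 - \left(97 + 63\right) 5) = - (-26818 - 160 \cdot 5) = - (-26818 - 800) = \left(-1\right) \left(-27618\right) = 27618$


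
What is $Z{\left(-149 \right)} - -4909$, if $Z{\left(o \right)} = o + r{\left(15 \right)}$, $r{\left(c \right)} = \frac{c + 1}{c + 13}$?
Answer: $\frac{33324}{7} \approx 4760.6$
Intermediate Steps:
$r{\left(c \right)} = \frac{1 + c}{13 + c}$
$Z{\left(o \right)} = \frac{4}{7} + o$ ($Z{\left(o \right)} = o + \frac{1 + 15}{13 + 15} = o + \frac{1}{28} \cdot 16 = o + \frac{4}{7} = \frac{4}{7} + o$)
$Z{\left(-149 \right)} - -4909 = \left(\frac{4}{7} - 149\right) - -4909 = - \frac{1039}{7} + 4909 = \frac{33324}{7}$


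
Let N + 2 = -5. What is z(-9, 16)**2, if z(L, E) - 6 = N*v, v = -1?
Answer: 169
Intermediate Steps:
N = -7 (N = -2 - 5 = -7)
z(L, E) = 13 (z(L, E) = 6 - 7*(-1) = 6 + 7 = 13)
z(-9, 16)**2 = 13**2 = 169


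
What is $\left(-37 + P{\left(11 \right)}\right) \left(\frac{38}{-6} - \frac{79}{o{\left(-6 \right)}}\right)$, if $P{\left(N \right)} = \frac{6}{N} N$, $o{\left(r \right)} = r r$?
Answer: $\frac{9517}{36} \approx 264.36$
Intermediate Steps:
$o{\left(r \right)} = r^{2}$
$P{\left(N \right)} = 6$
$\left(-37 + P{\left(11 \right)}\right) \left(\frac{38}{-6} - \frac{79}{o{\left(-6 \right)}}\right) = \left(-37 + 6\right) \left(\frac{38}{-6} - \frac{79}{\left(-6\right)^{2}}\right) = - 31 \left(38 \left(- \frac{1}{6}\right) - \frac{79}{36}\right) = - 31 \left(- \frac{19}{3} - \frac{79}{36}\right) = \left(-31\right) \left(- \frac{307}{36}\right) = \frac{9517}{36}$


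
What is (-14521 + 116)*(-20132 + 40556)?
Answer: -294207720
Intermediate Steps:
(-14521 + 116)*(-20132 + 40556) = -14405*20424 = -294207720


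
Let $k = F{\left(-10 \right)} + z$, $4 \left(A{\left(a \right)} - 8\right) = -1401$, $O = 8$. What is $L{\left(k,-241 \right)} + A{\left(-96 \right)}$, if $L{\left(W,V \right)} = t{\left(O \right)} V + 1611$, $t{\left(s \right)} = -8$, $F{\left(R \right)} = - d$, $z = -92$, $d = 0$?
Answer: $\frac{12787}{4} \approx 3196.8$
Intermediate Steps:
$F{\left(R \right)} = 0$ ($F{\left(R \right)} = \left(-1\right) 0 = 0$)
$A{\left(a \right)} = - \frac{1369}{4}$ ($A{\left(a \right)} = 8 + \frac{1}{4} \left(-1401\right) = 8 - \frac{1401}{4} = - \frac{1369}{4}$)
$k = -92$ ($k = 0 - 92 = -92$)
$L{\left(W,V \right)} = 1611 - 8 V$ ($L{\left(W,V \right)} = - 8 V + 1611 = 1611 - 8 V$)
$L{\left(k,-241 \right)} + A{\left(-96 \right)} = \left(1611 - -1928\right) - \frac{1369}{4} = \left(1611 + 1928\right) - \frac{1369}{4} = 3539 - \frac{1369}{4} = \frac{12787}{4}$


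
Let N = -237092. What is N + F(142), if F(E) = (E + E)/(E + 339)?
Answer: -114040968/481 ≈ -2.3709e+5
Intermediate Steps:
F(E) = 2*E/(339 + E) (F(E) = (2*E)/(339 + E) = 2*E/(339 + E))
N + F(142) = -237092 + 2*142/(339 + 142) = -237092 + 2*142/481 = -237092 + 2*142*(1/481) = -237092 + 284/481 = -114040968/481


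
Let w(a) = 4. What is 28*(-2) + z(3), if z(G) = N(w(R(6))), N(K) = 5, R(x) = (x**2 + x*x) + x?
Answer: -51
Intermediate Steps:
R(x) = x + 2*x**2 (R(x) = (x**2 + x**2) + x = 2*x**2 + x = x + 2*x**2)
z(G) = 5
28*(-2) + z(3) = 28*(-2) + 5 = -56 + 5 = -51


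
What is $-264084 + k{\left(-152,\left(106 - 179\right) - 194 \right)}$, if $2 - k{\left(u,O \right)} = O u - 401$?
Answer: $-304265$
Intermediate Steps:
$k{\left(u,O \right)} = 403 - O u$ ($k{\left(u,O \right)} = 2 - \left(O u - 401\right) = 2 - \left(-401 + O u\right) = 403 - O u$)
$-264084 + k{\left(-152,\left(106 - 179\right) - 194 \right)} = -264084 + \left(403 - \left(\left(106 - 179\right) - 194\right) \left(-152\right)\right) = -264084 + \left(403 - \left(-73 - 194\right) \left(-152\right)\right) = -264084 + \left(403 - \left(-267\right) \left(-152\right)\right) = -264084 + \left(403 - 40584\right) = -264084 - 40181 = -304265$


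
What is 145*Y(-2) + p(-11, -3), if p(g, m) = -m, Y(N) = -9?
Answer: -1302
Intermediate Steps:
145*Y(-2) + p(-11, -3) = 145*(-9) - 1*(-3) = -1305 + 3 = -1302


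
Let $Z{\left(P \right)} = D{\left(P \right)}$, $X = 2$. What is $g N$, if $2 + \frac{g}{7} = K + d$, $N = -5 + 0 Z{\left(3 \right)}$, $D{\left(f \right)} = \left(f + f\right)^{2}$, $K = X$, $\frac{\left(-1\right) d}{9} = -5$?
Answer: $-1575$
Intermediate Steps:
$d = 45$ ($d = \left(-9\right) \left(-5\right) = 45$)
$K = 2$
$D{\left(f \right)} = 4 f^{2}$ ($D{\left(f \right)} = \left(2 f\right)^{2} = 4 f^{2}$)
$Z{\left(P \right)} = 4 P^{2}$
$N = -5$ ($N = -5 + 0 \cdot 4 \cdot 3^{2} = -5 + 0 \cdot 4 \cdot 9 = -5 + 0 \cdot 36 = -5 + 0 = -5$)
$g = 315$ ($g = -14 + 7 \left(2 + 45\right) = -14 + 7 \cdot 47 = -14 + 329 = 315$)
$g N = 315 \left(-5\right) = -1575$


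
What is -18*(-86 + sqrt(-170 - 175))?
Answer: 1548 - 18*I*sqrt(345) ≈ 1548.0 - 334.33*I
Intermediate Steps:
-18*(-86 + sqrt(-170 - 175)) = -18*(-86 + sqrt(-345)) = -18*(-86 + I*sqrt(345)) = 1548 - 18*I*sqrt(345)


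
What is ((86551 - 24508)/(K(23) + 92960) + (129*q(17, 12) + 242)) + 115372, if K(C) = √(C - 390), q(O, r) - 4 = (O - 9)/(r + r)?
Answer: 1003921945909571/8641561967 - 62043*I*√367/8641561967 ≈ 1.1617e+5 - 0.00013754*I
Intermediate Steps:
q(O, r) = 4 + (-9 + O)/(2*r) (q(O, r) = 4 + (O - 9)/(r + r) = 4 + (-9 + O)/((2*r)) = 4 + (-9 + O)*(1/(2*r)) = 4 + (-9 + O)/(2*r))
K(C) = √(-390 + C)
((86551 - 24508)/(K(23) + 92960) + (129*q(17, 12) + 242)) + 115372 = ((86551 - 24508)/(√(-390 + 23) + 92960) + (129*((½)*(-9 + 17 + 8*12)/12) + 242)) + 115372 = (62043/(√(-367) + 92960) + (129*((½)*(1/12)*(-9 + 17 + 96)) + 242)) + 115372 = (62043/(I*√367 + 92960) + (129*((½)*(1/12)*104) + 242)) + 115372 = (62043/(92960 + I*√367) + (129*(13/3) + 242)) + 115372 = (62043/(92960 + I*√367) + (559 + 242)) + 115372 = (62043/(92960 + I*√367) + 801) + 115372 = (801 + 62043/(92960 + I*√367)) + 115372 = 116173 + 62043/(92960 + I*√367)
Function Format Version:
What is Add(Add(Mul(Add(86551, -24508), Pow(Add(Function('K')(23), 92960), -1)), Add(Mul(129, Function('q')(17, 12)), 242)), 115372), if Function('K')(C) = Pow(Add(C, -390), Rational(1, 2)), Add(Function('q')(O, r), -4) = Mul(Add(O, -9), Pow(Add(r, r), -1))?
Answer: Add(Rational(1003921945909571, 8641561967), Mul(Rational(-62043, 8641561967), I, Pow(367, Rational(1, 2)))) ≈ Add(1.1617e+5, Mul(-0.00013754, I))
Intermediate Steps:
Function('q')(O, r) = Add(4, Mul(Rational(1, 2), Pow(r, -1), Add(-9, O))) (Function('q')(O, r) = Add(4, Mul(Add(O, -9), Pow(Add(r, r), -1))) = Add(4, Mul(Add(-9, O), Pow(Mul(2, r), -1))) = Add(4, Mul(Add(-9, O), Mul(Rational(1, 2), Pow(r, -1)))) = Add(4, Mul(Rational(1, 2), Pow(r, -1), Add(-9, O))))
Function('K')(C) = Pow(Add(-390, C), Rational(1, 2))
Add(Add(Mul(Add(86551, -24508), Pow(Add(Function('K')(23), 92960), -1)), Add(Mul(129, Function('q')(17, 12)), 242)), 115372) = Add(Add(Mul(Add(86551, -24508), Pow(Add(Pow(Add(-390, 23), Rational(1, 2)), 92960), -1)), Add(Mul(129, Mul(Rational(1, 2), Pow(12, -1), Add(-9, 17, Mul(8, 12)))), 242)), 115372) = Add(Add(Mul(62043, Pow(Add(Pow(-367, Rational(1, 2)), 92960), -1)), Add(Mul(129, Mul(Rational(1, 2), Rational(1, 12), Add(-9, 17, 96))), 242)), 115372) = Add(Add(Mul(62043, Pow(Add(Mul(I, Pow(367, Rational(1, 2))), 92960), -1)), Add(Mul(129, Mul(Rational(1, 2), Rational(1, 12), 104)), 242)), 115372) = Add(Add(Mul(62043, Pow(Add(92960, Mul(I, Pow(367, Rational(1, 2)))), -1)), Add(Mul(129, Rational(13, 3)), 242)), 115372) = Add(Add(Mul(62043, Pow(Add(92960, Mul(I, Pow(367, Rational(1, 2)))), -1)), Add(559, 242)), 115372) = Add(Add(Mul(62043, Pow(Add(92960, Mul(I, Pow(367, Rational(1, 2)))), -1)), 801), 115372) = Add(Add(801, Mul(62043, Pow(Add(92960, Mul(I, Pow(367, Rational(1, 2)))), -1))), 115372) = Add(116173, Mul(62043, Pow(Add(92960, Mul(I, Pow(367, Rational(1, 2)))), -1)))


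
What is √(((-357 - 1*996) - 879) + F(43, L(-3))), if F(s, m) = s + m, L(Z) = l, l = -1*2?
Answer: I*√2191 ≈ 46.808*I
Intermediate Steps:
l = -2
L(Z) = -2
F(s, m) = m + s
√(((-357 - 1*996) - 879) + F(43, L(-3))) = √(((-357 - 1*996) - 879) + (-2 + 43)) = √(((-357 - 996) - 879) + 41) = √((-1353 - 879) + 41) = √(-2232 + 41) = √(-2191) = I*√2191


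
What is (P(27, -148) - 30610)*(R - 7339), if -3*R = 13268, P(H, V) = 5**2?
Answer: 359730575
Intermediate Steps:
P(H, V) = 25
R = -13268/3 (R = -1/3*13268 = -13268/3 ≈ -4422.7)
(P(27, -148) - 30610)*(R - 7339) = (25 - 30610)*(-13268/3 - 7339) = -30585*(-35285/3) = 359730575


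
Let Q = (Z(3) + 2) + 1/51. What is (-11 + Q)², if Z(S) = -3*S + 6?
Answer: 373321/2601 ≈ 143.53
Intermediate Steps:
Z(S) = 6 - 3*S
Q = -50/51 (Q = ((6 - 3*3) + 2) + 1/51 = ((6 - 9) + 2) + 1/51 = (-3 + 2) + 1/51 = -1 + 1/51 = -50/51 ≈ -0.98039)
(-11 + Q)² = (-11 - 50/51)² = (-611/51)² = 373321/2601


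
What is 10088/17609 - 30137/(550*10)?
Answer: -475198433/96849500 ≈ -4.9066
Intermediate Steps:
10088/17609 - 30137/(550*10) = 10088*(1/17609) - 30137/5500 = 10088/17609 - 30137*1/5500 = 10088/17609 - 30137/5500 = -475198433/96849500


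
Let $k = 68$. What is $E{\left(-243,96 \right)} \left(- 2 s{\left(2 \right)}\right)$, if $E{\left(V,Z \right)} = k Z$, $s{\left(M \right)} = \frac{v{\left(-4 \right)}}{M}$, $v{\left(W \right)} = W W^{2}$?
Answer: $417792$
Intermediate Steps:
$v{\left(W \right)} = W^{3}$
$s{\left(M \right)} = - \frac{64}{M}$ ($s{\left(M \right)} = \frac{\left(-4\right)^{3}}{M} = - \frac{64}{M}$)
$E{\left(V,Z \right)} = 68 Z$
$E{\left(-243,96 \right)} \left(- 2 s{\left(2 \right)}\right) = 68 \cdot 96 \left(- 2 \left(- \frac{64}{2}\right)\right) = 6528 \left(- 2 \left(\left(-64\right) \frac{1}{2}\right)\right) = 6528 \left(\left(-2\right) \left(-32\right)\right) = 6528 \cdot 64 = 417792$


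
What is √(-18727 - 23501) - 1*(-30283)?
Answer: 30283 + 6*I*√1173 ≈ 30283.0 + 205.49*I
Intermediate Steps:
√(-18727 - 23501) - 1*(-30283) = √(-42228) + 30283 = 6*I*√1173 + 30283 = 30283 + 6*I*√1173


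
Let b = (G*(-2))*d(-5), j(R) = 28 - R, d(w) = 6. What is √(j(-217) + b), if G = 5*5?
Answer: I*√55 ≈ 7.4162*I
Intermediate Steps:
G = 25
b = -300 (b = (25*(-2))*6 = -50*6 = -300)
√(j(-217) + b) = √((28 - 1*(-217)) - 300) = √((28 + 217) - 300) = √(245 - 300) = √(-55) = I*√55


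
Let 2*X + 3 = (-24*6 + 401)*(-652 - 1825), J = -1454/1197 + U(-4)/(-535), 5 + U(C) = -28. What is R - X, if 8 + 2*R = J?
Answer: 407664472291/1280790 ≈ 3.1829e+5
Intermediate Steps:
U(C) = -33 (U(C) = -5 - 28 = -33)
J = -738389/640395 (J = -1454/1197 - 33/(-535) = -1454*1/1197 - 33*(-1/535) = -1454/1197 + 33/535 = -738389/640395 ≈ -1.1530)
R = -5861549/1280790 (R = -4 + (1/2)*(-738389/640395) = -4 - 738389/1280790 = -5861549/1280790 ≈ -4.5765)
X = -318296 (X = -3/2 + ((-24*6 + 401)*(-652 - 1825))/2 = -3/2 + ((-144 + 401)*(-2477))/2 = -3/2 + (257*(-2477))/2 = -3/2 + (1/2)*(-636589) = -3/2 - 636589/2 = -318296)
R - X = -5861549/1280790 - 1*(-318296) = -5861549/1280790 + 318296 = 407664472291/1280790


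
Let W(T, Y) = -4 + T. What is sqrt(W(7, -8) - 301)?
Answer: I*sqrt(298) ≈ 17.263*I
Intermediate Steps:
sqrt(W(7, -8) - 301) = sqrt((-4 + 7) - 301) = sqrt(3 - 301) = sqrt(-298) = I*sqrt(298)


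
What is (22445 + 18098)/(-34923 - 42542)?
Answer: -40543/77465 ≈ -0.52337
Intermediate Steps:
(22445 + 18098)/(-34923 - 42542) = 40543/(-77465) = 40543*(-1/77465) = -40543/77465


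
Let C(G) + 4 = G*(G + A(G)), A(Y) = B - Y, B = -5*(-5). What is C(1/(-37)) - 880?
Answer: -32733/37 ≈ -884.68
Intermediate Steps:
B = 25
A(Y) = 25 - Y
C(G) = -4 + 25*G (C(G) = -4 + G*(G + (25 - G)) = -4 + G*25 = -4 + 25*G)
C(1/(-37)) - 880 = (-4 + 25/(-37)) - 880 = (-4 + 25*(-1/37)) - 880 = (-4 - 25/37) - 880 = -173/37 - 880 = -32733/37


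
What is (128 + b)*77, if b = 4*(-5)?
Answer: 8316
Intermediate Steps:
b = -20
(128 + b)*77 = (128 - 20)*77 = 108*77 = 8316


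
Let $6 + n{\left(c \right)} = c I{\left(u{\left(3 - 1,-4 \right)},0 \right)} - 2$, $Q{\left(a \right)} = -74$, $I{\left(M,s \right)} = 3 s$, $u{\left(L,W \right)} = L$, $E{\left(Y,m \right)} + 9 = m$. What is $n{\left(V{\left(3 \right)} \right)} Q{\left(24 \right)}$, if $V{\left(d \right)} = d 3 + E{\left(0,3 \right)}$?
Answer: $592$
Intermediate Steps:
$E{\left(Y,m \right)} = -9 + m$
$V{\left(d \right)} = -6 + 3 d$ ($V{\left(d \right)} = d 3 + \left(-9 + 3\right) = 3 d - 6 = -6 + 3 d$)
$n{\left(c \right)} = -8$ ($n{\left(c \right)} = -6 + \left(c 3 \cdot 0 - 2\right) = -6 + \left(c 0 - 2\right) = -6 + \left(0 - 2\right) = -6 - 2 = -8$)
$n{\left(V{\left(3 \right)} \right)} Q{\left(24 \right)} = \left(-8\right) \left(-74\right) = 592$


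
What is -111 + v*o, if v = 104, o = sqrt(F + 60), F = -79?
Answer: -111 + 104*I*sqrt(19) ≈ -111.0 + 453.33*I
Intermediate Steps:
o = I*sqrt(19) (o = sqrt(-79 + 60) = sqrt(-19) = I*sqrt(19) ≈ 4.3589*I)
-111 + v*o = -111 + 104*(I*sqrt(19)) = -111 + 104*I*sqrt(19)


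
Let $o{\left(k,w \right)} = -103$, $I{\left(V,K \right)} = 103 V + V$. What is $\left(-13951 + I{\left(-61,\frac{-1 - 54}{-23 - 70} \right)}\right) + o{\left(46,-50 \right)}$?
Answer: $-20398$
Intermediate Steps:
$I{\left(V,K \right)} = 104 V$
$\left(-13951 + I{\left(-61,\frac{-1 - 54}{-23 - 70} \right)}\right) + o{\left(46,-50 \right)} = \left(-13951 + 104 \left(-61\right)\right) - 103 = \left(-13951 - 6344\right) - 103 = -20295 - 103 = -20398$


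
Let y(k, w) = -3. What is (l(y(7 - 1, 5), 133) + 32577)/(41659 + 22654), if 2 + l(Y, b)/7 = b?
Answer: 33494/64313 ≈ 0.52080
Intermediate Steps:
l(Y, b) = -14 + 7*b
(l(y(7 - 1, 5), 133) + 32577)/(41659 + 22654) = ((-14 + 7*133) + 32577)/(41659 + 22654) = ((-14 + 931) + 32577)/64313 = (917 + 32577)*(1/64313) = 33494*(1/64313) = 33494/64313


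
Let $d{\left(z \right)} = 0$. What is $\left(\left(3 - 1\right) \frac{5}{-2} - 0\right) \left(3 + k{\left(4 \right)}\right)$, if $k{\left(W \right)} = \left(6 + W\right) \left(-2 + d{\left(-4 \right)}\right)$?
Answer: $85$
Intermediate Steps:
$k{\left(W \right)} = -12 - 2 W$ ($k{\left(W \right)} = \left(6 + W\right) \left(-2 + 0\right) = \left(6 + W\right) \left(-2\right) = -12 - 2 W$)
$\left(\left(3 - 1\right) \frac{5}{-2} - 0\right) \left(3 + k{\left(4 \right)}\right) = \left(\left(3 - 1\right) \frac{5}{-2} - 0\right) \left(3 - 20\right) = \left(2 \cdot 5 \left(- \frac{1}{2}\right) + 0\right) \left(3 - 20\right) = \left(2 \left(- \frac{5}{2}\right) + 0\right) \left(3 - 20\right) = \left(-5 + 0\right) \left(-17\right) = \left(-5\right) \left(-17\right) = 85$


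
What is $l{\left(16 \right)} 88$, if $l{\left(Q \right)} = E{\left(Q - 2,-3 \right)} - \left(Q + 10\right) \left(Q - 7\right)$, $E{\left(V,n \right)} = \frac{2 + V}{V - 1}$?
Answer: $- \frac{266288}{13} \approx -20484.0$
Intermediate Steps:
$E{\left(V,n \right)} = \frac{2 + V}{-1 + V}$
$l{\left(Q \right)} = \frac{Q}{-3 + Q} - \left(-7 + Q\right) \left(10 + Q\right)$ ($l{\left(Q \right)} = \frac{2 + \left(Q - 2\right)}{-1 + \left(Q - 2\right)} - \left(Q + 10\right) \left(Q - 7\right) = \frac{2 + \left(-2 + Q\right)}{-1 + \left(-2 + Q\right)} - \left(10 + Q\right) \left(-7 + Q\right) = \frac{Q}{-3 + Q} - \left(-7 + Q\right) \left(10 + Q\right)$)
$l{\left(16 \right)} 88 = \frac{-210 - 16^{3} + 80 \cdot 16}{-3 + 16} \cdot 88 = \frac{-210 - 4096 + 1280}{13} \cdot 88 = \frac{1}{13} \left(-3026\right) 88 = \left(- \frac{3026}{13}\right) 88 = - \frac{266288}{13}$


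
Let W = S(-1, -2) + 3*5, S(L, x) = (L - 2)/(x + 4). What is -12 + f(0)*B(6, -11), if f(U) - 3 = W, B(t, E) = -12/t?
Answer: -45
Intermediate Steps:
S(L, x) = (-2 + L)/(4 + x)
W = 27/2 (W = (-2 - 1)/(4 - 2) + 3*5 = -3/2 + 15 = 27/2 ≈ 13.500)
f(U) = 33/2 (f(U) = 3 + 27/2 = 33/2)
-12 + f(0)*B(6, -11) = -12 + 33*(-12/6)/2 = -12 + 33*(-12*1/6)/2 = -12 + (33/2)*(-2) = -12 - 33 = -45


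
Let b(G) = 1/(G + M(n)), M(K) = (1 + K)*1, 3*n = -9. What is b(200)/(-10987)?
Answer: -1/2175426 ≈ -4.5968e-7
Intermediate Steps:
n = -3 (n = (1/3)*(-9) = -3)
M(K) = 1 + K
b(G) = 1/(-2 + G) (b(G) = 1/(G + (1 - 3)) = 1/(G - 2) = 1/(-2 + G))
b(200)/(-10987) = 1/((-2 + 200)*(-10987)) = -1/10987/198 = (1/198)*(-1/10987) = -1/2175426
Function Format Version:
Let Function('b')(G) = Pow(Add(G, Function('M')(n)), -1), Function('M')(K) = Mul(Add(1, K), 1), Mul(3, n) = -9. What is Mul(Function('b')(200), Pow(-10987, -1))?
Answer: Rational(-1, 2175426) ≈ -4.5968e-7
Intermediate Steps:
n = -3 (n = Mul(Rational(1, 3), -9) = -3)
Function('M')(K) = Add(1, K)
Function('b')(G) = Pow(Add(-2, G), -1) (Function('b')(G) = Pow(Add(G, Add(1, -3)), -1) = Pow(Add(G, -2), -1) = Pow(Add(-2, G), -1))
Mul(Function('b')(200), Pow(-10987, -1)) = Mul(Pow(Add(-2, 200), -1), Pow(-10987, -1)) = Mul(Pow(198, -1), Rational(-1, 10987)) = Mul(Rational(1, 198), Rational(-1, 10987)) = Rational(-1, 2175426)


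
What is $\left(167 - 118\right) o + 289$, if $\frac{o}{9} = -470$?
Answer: $-206981$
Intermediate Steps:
$o = -4230$ ($o = 9 \left(-470\right) = -4230$)
$\left(167 - 118\right) o + 289 = \left(167 - 118\right) \left(-4230\right) + 289 = 49 \left(-4230\right) + 289 = -207270 + 289 = -206981$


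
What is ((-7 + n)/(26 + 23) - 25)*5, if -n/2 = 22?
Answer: -6380/49 ≈ -130.20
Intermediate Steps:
n = -44 (n = -2*22 = -44)
((-7 + n)/(26 + 23) - 25)*5 = ((-7 - 44)/(26 + 23) - 25)*5 = (-51/49 - 25)*5 = -1276/49*5 = -6380/49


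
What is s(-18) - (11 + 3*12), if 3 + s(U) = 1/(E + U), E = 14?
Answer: -201/4 ≈ -50.250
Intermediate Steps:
s(U) = -3 + 1/(14 + U)
s(-18) - (11 + 3*12) = (-41 - 3*(-18))/(14 - 18) - (11 + 3*12) = (-41 + 54)/(-4) - (11 + 36) = -¼*13 - 1*47 = -13/4 - 47 = -201/4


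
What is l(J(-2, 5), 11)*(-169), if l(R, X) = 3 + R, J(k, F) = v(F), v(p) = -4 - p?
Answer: 1014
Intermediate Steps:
J(k, F) = -4 - F
l(J(-2, 5), 11)*(-169) = (3 + (-4 - 1*5))*(-169) = (3 + (-4 - 5))*(-169) = (3 - 9)*(-169) = -6*(-169) = 1014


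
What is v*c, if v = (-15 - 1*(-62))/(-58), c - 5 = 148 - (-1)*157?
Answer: -7285/29 ≈ -251.21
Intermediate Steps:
c = 310 (c = 5 + (148 - (-1)*157) = 5 + (148 - 1*(-157)) = 5 + (148 + 157) = 5 + 305 = 310)
v = -47/58 (v = (-15 + 62)*(-1/58) = 47*(-1/58) = -47/58 ≈ -0.81034)
v*c = -47/58*310 = -7285/29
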